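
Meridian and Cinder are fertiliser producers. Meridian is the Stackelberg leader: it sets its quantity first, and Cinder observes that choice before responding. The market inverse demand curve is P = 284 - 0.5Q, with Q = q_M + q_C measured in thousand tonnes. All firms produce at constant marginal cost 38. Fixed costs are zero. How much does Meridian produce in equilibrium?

246

The follower Cinder best-responds to any q_M: π_C = (284 - 0.5Q)q_C - 38q_C.
∂π_C/∂q_C = 246 - (1/2)q_M - q_C = 0 gives the reaction function q_C = (246 - (1/2)q_M).
Meridian substitutes q_C(q_M) into its own profit: π_M = q_M(284 - (1/2)q_M - (246 - (1/2)q_M)/2) - 38q_M = (161 - (1/4)q_M)q_M - 38q_M.
Leader FOC: 123 - (1/2)q_M = 0, so q_M = 246.
Then q_C = (246 - (1/2)·246) = 123.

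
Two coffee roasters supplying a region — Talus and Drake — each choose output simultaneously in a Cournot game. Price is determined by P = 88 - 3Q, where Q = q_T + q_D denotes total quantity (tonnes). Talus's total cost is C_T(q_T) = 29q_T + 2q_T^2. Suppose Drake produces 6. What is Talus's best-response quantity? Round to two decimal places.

With the rival's output fixed at 6, Talus's profit is π_T = (88 - 3·6 - 3q_T)q_T - (29q_T + 2q_T²) = (70 - 3q_T)q_T - (29q_T + 2q_T²).
∂π_T/∂q_T = 41 - 10q_T = 0, so q_T = 41/10.

4.10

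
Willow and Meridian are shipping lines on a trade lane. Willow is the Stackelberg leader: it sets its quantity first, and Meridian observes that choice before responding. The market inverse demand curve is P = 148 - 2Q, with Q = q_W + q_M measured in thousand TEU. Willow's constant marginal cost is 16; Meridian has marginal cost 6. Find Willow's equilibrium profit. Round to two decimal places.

Solve by backward induction. Given q_W, the follower Meridian maximises π_M = (148 - 2q_W - 2q_M)q_M - 6q_M.
Follower FOC: 142 - 2q_W - 4q_M = 0, so q_M(q_W) = (142 - 2q_W)/4.
Willow substitutes q_M(q_W) into its own profit: π_W = q_W(148 - 2q_W - (142 - 2q_W)/2) - 16q_W = (77 - q_W)q_W - 16q_W.
Maximising: ∂π_W/∂q_W = 61 - 2q_W = 0, giving q_W = 61/2.
Then q_M = (142 - 2·(61/2))/4 = 81/4.
Price P = 148 - 2·(203/4) = 93/2.
Willow's profit: (93/2 - 16)·(61/2) = 930.2500.

930.25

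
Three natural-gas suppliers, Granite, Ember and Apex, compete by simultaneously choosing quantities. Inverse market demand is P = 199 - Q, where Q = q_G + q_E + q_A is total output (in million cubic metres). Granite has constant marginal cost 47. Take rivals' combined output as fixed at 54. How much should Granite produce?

With rivals' combined output fixed at 54, Granite's profit is π_G = (199 - 54 - q_G)q_G - (47q_G) = (145 - q_G)q_G - (47q_G).
∂π_G/∂q_G = 98 - 2q_G = 0, so q_G = 49.

49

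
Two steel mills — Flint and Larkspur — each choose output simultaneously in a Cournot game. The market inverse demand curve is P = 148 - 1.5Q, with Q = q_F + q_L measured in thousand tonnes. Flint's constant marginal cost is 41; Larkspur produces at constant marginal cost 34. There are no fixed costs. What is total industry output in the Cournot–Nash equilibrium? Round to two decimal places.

Flint's profit: π_F = (148 - 1.5Q)q_F - (41q_F). Setting ∂π_F/∂q_F = 0: 107 - 3q_F - (3/2)(q_L) = 0.
Larkspur's profit: π_L = (148 - 1.5Q)q_L - (34q_L). Setting ∂π_L/∂q_L = 0: 114 - 3q_L - (3/2)(q_F) = 0.
Rearranging gives the reaction functions q_F = (107 - (3/2)q_L)/3 and q_L = (114 - (3/2)q_F)/3.
Solving the pair: q_F = 200/9, q_L = 242/9.
Total output Q = 200/9 + 242/9 = 442/9.

49.11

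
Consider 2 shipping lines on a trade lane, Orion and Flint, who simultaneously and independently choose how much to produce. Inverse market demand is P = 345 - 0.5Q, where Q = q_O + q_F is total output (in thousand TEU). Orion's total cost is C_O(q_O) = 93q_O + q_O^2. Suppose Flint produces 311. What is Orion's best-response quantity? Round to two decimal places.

32.17

With the rival's output fixed at 311, Orion's profit is π_O = (345 - (1/2)·311 - (1/2)q_O)q_O - (93q_O + q_O²) = (379/2 - (1/2)q_O)q_O - (93q_O + q_O²).
∂π_O/∂q_O = 193/2 - 3q_O = 0, so q_O = 193/6.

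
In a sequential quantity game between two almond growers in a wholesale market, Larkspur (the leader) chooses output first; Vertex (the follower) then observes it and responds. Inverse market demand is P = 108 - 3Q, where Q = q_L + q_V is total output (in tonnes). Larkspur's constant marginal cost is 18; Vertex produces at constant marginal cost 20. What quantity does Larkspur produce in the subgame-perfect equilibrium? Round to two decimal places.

The follower Vertex best-responds to any q_L: π_V = (108 - 3Q)q_V - 20q_V.
∂π_V/∂q_V = 88 - 3q_L - 6q_V = 0 gives the reaction function q_V = (88 - 3q_L)/6.
The leader anticipates this reaction. Substituting into P = 108 - 3Q gives P = 64 - (3/2)q_L, so π_L = (64 - (3/2)q_L)q_L - 18q_L.
Leader FOC: 46 - 3q_L = 0, so q_L = 46/3.
Then q_V = (88 - 3·(46/3))/6 = 7.

15.33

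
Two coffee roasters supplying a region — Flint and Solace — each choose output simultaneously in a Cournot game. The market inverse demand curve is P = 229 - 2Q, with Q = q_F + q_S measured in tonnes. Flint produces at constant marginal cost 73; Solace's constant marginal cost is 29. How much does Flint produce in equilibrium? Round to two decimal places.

Flint's profit: π_F = (229 - 2Q)q_F - (73q_F). Setting ∂π_F/∂q_F = 0: 156 - 4q_F - 2(q_S) = 0.
Solace's first-order condition: 200 - 4q_S - 2(q_F) = 0.
So q_F = (156 - 2q_S)/4 and q_S = (200 - 2q_F)/4.
Substituting one into the other gives q_F = 56/3 and q_S = 122/3.

18.67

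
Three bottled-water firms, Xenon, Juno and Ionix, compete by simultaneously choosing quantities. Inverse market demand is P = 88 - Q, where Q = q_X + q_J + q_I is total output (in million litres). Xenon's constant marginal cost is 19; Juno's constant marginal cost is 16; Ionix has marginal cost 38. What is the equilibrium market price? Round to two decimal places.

Xenon's profit: π_X = (88 - Q)q_X - (19q_X). Setting ∂π_X/∂q_X = 0: 69 - 2q_X - (q_J + q_I) = 0.
Juno's profit: π_J = (88 - Q)q_J - (16q_J). Setting ∂π_J/∂q_J = 0: 72 - 2q_J - (q_X + q_I) = 0.
Ionix's first-order condition: 50 - 2q_I - (q_X + q_J) = 0.
Adding the 3 conditions: 191 − 2Q − 2Q = 0, i.e. Q = 191/4.
Back-substituting: q_X = (69 − 191/4) = 85/4, q_J = (72 − 191/4) = 97/4, q_I = (50 − 191/4) = 9/4.
Total output Q = 191/4, so price P = 88 - 191/4 = 161/4.

40.25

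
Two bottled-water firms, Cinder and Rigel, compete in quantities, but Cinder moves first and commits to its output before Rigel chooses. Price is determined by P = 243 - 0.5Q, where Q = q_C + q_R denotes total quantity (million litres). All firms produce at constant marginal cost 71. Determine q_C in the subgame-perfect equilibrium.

Solve by backward induction. Given q_C, the follower Rigel maximises π_R = (243 - (1/2)q_C - (1/2)q_R)q_R - 71q_R.
∂π_R/∂q_R = 172 - (1/2)q_C - q_R = 0 gives the reaction function q_R = (172 - (1/2)q_C).
The leader anticipates this reaction. Substituting into P = 243 - 0.5Q gives P = 157 - (1/4)q_C, so π_C = (157 - (1/4)q_C)q_C - 71q_C.
Leader FOC: 86 - (1/2)q_C = 0, so q_C = 172.
Then q_R = (172 - (1/2)·172) = 86.

172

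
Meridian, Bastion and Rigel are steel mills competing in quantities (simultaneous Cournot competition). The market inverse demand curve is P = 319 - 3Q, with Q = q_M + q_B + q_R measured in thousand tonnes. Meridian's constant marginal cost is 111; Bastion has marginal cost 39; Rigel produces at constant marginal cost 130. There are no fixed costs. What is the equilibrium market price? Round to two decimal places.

Meridian's profit: π_M = (319 - 3Q)q_M - (111q_M). Setting ∂π_M/∂q_M = 0: 208 - 6q_M - 3(q_B + q_R) = 0.
Bastion's profit: π_B = (319 - 3Q)q_B - (39q_B). Setting ∂π_B/∂q_B = 0: 280 - 6q_B - 3(q_M + q_R) = 0.
Rigel's profit: π_R = (319 - 3Q)q_R - (130q_R). Setting ∂π_R/∂q_R = 0: 189 - 6q_R - 3(q_M + q_B) = 0.
Adding the 3 conditions: 677 − 6Q − 6Q = 0, i.e. Q = 677/12.
Back-substituting: q_M = (208 − 677/4)/3 = 155/12, q_B = (280 − 677/4)/3 = 443/12, q_R = (189 − 677/4)/3 = 79/12.
Total output Q = 677/12, so price P = 319 - 3·(677/12) = 599/4.

149.75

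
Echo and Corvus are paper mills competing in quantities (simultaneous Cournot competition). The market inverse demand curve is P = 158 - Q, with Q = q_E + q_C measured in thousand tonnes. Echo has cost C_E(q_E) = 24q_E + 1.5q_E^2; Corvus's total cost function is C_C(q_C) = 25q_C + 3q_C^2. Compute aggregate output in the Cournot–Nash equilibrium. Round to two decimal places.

Echo's profit: π_E = (158 - Q)q_E - (24q_E + (3/2)q_E²). Setting ∂π_E/∂q_E = 0: 134 - 5q_E - (q_C) = 0.
Corvus's first-order condition: 133 - 8q_C - (q_E) = 0.
So q_E = (134 - q_C)/5 and q_C = (133 - q_E)/8.
Substituting one into the other gives q_E = 313/13 and q_C = 177/13.
Total output Q = 313/13 + 177/13 = 490/13.

37.69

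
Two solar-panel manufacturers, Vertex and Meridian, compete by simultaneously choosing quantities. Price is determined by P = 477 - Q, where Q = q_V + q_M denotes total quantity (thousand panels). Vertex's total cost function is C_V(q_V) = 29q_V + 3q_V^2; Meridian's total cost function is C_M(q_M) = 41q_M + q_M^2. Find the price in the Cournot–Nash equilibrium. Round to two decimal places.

Vertex's profit: π_V = (477 - Q)q_V - (29q_V + 3q_V²). Setting ∂π_V/∂q_V = 0: 448 - 8q_V - (q_M) = 0.
Meridian's profit: π_M = (477 - Q)q_M - (41q_M + q_M²). Setting ∂π_M/∂q_M = 0: 436 - 4q_M - (q_V) = 0.
So q_V = (448 - q_M)/8 and q_M = (436 - q_V)/4.
Substituting one into the other gives q_V = 1356/31 and q_M = 98.0645.
Total output Q = 141.8065, so price P = 477 - 141.8065 = 335.1935.

335.19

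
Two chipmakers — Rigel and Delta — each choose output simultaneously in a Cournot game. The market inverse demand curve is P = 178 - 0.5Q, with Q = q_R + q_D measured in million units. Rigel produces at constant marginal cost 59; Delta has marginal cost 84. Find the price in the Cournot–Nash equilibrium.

107

Rigel's profit: π_R = (178 - 0.5Q)q_R - (59q_R). Setting ∂π_R/∂q_R = 0: 119 - q_R - (1/2)(q_D) = 0.
Delta's first-order condition: 94 - q_D - (1/2)(q_R) = 0.
Rearranging gives the reaction functions q_R = (119 - (1/2)q_D) and q_D = (94 - (1/2)q_R).
Solving the pair: q_R = 96, q_D = 46.
Total output Q = 142, so price P = 178 - (1/2)·142 = 107.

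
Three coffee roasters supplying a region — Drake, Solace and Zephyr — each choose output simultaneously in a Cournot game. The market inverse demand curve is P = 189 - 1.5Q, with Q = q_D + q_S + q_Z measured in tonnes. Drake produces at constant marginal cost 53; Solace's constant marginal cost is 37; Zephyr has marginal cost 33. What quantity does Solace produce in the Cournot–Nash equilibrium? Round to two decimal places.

27.33

Drake's profit: π_D = (189 - 1.5Q)q_D - (53q_D). Setting ∂π_D/∂q_D = 0: 136 - 3q_D - (3/2)(q_S + q_Z) = 0.
Solace's profit: π_S = (189 - 1.5Q)q_S - (37q_S). Setting ∂π_S/∂q_S = 0: 152 - 3q_S - (3/2)(q_D + q_Z) = 0.
Zephyr's first-order condition: 156 - 3q_Z - (3/2)(q_D + q_S) = 0.
Summing all 3 equations gives 444 − 6Q = 0, hence Q = 74.
Back-substituting: q_D = (136 − 111)/(3/2) = 50/3, q_S = (152 − 111)/(3/2) = 82/3, q_Z = (156 − 111)/(3/2) = 30.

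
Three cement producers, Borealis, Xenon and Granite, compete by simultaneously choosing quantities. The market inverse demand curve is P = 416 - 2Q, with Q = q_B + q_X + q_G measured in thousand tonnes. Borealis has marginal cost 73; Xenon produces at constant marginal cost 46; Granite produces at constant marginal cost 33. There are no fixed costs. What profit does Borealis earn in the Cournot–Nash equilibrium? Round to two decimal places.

2380.50

Borealis's profit: π_B = (416 - 2Q)q_B - (73q_B). Setting ∂π_B/∂q_B = 0: 343 - 4q_B - 2(q_X + q_G) = 0.
Xenon's profit: π_X = (416 - 2Q)q_X - (46q_X). Setting ∂π_X/∂q_X = 0: 370 - 4q_X - 2(q_B + q_G) = 0.
Granite's first-order condition: 383 - 4q_G - 2(q_B + q_X) = 0.
Adding the 3 conditions: 1096 − 4Q − 4Q = 0, i.e. Q = 137.
Back-substituting: q_B = (343 − 274)/2 = 69/2, q_X = (370 − 274)/2 = 48, q_G = (383 − 274)/2 = 109/2.
Price P = 416 - 2·137 = 142.
Borealis's profit: (142 - 73)·(69/2) = 2380.5000.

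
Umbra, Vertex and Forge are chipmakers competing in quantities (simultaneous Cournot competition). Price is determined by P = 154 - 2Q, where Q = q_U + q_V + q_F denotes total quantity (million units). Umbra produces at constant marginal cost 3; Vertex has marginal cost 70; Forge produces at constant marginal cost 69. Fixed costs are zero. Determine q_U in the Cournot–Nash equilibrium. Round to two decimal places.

35.50

Umbra's profit: π_U = (154 - 2Q)q_U - (3q_U). Setting ∂π_U/∂q_U = 0: 151 - 4q_U - 2(q_V + q_F) = 0.
Vertex's profit: π_V = (154 - 2Q)q_V - (70q_V). Setting ∂π_V/∂q_V = 0: 84 - 4q_V - 2(q_U + q_F) = 0.
Forge's first-order condition: 85 - 4q_F - 2(q_U + q_V) = 0.
Adding the 3 conditions: 320 − 4Q − 4Q = 0, i.e. Q = 40.
Back-substituting: q_U = (151 − 80)/2 = 71/2, q_V = (84 − 80)/2 = 2, q_F = (85 − 80)/2 = 5/2.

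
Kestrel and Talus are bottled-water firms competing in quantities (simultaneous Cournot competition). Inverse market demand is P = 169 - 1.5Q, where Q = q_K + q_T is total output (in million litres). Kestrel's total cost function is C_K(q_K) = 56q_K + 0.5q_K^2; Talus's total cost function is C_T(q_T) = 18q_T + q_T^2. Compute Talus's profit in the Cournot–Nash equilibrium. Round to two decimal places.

1498.04

Kestrel's profit: π_K = (169 - 1.5Q)q_K - (56q_K + (1/2)q_K²). Setting ∂π_K/∂q_K = 0: 113 - 4q_K - (3/2)(q_T) = 0.
Talus's first-order condition: 151 - 5q_T - (3/2)(q_K) = 0.
So q_K = (113 - (3/2)q_T)/4 and q_T = (151 - (3/2)q_K)/5.
Solving the pair: q_K = 1354/71, q_T = 1738/71.
Price P = 169 - (3/2)·43.5493 = 103.6761.
Talus's profit: 103.6761·(1738/71) - 18·(1738/71) - (1738/71)² = 1498.0381.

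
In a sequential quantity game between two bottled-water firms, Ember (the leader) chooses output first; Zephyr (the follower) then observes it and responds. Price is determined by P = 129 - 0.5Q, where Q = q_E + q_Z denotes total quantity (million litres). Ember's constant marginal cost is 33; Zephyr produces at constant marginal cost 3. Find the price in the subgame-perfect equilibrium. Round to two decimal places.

The follower Zephyr best-responds to any q_E: π_Z = (129 - 0.5Q)q_Z - 3q_Z.
Follower FOC: 126 - (1/2)q_E - q_Z = 0, so q_Z(q_E) = (126 - (1/2)q_E).
The leader anticipates this reaction. Substituting into P = 129 - 0.5Q gives P = 66 - (1/4)q_E, so π_E = (66 - (1/4)q_E)q_E - 33q_E.
Leader FOC: 33 - (1/2)q_E = 0, so q_E = 66.
Then q_Z = (126 - (1/2)·66) = 93.
Total output Q = 159, so price P = 129 - (1/2)·159 = 99/2.

49.50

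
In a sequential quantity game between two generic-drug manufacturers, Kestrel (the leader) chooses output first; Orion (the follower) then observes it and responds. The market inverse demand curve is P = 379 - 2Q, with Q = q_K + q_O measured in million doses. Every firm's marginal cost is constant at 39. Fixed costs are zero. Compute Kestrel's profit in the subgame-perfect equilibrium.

7225

The follower Orion best-responds to any q_K: π_O = (379 - 2Q)q_O - 39q_O.
∂π_O/∂q_O = 340 - 2q_K - 4q_O = 0 gives the reaction function q_O = (340 - 2q_K)/4.
The leader anticipates this reaction. Substituting into P = 379 - 2Q gives P = 209 - q_K, so π_K = (209 - q_K)q_K - 39q_K.
Leader FOC: 170 - 2q_K = 0, so q_K = 85.
Then q_O = (340 - 2·85)/4 = 85/2.
Price P = 379 - 2·(255/2) = 124.
Kestrel's profit: (124 - 39)·85 = 7225.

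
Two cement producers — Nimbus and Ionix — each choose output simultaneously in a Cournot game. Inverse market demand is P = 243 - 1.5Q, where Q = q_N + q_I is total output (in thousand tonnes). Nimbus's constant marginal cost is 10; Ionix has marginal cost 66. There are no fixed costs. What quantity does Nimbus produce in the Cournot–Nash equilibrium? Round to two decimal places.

Nimbus's profit: π_N = (243 - 1.5Q)q_N - (10q_N). Setting ∂π_N/∂q_N = 0: 233 - 3q_N - (3/2)(q_I) = 0.
Ionix's first-order condition: 177 - 3q_I - (3/2)(q_N) = 0.
Rearranging gives the reaction functions q_N = (233 - (3/2)q_I)/3 and q_I = (177 - (3/2)q_N)/3.
Solving the pair: q_N = 578/9, q_I = 242/9.

64.22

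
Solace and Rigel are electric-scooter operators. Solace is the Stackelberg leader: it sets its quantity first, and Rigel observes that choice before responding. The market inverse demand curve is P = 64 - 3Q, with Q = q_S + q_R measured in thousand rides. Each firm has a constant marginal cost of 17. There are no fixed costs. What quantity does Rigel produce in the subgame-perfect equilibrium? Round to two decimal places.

3.92

Solve by backward induction. Given q_S, the follower Rigel maximises π_R = (64 - 3q_S - 3q_R)q_R - 17q_R.
Setting the follower's marginal profit to zero, 47 - 3q_S - 6q_R = 0, i.e. q_R = (47 - 3q_S)/6.
Solace substitutes q_R(q_S) into its own profit: π_S = q_S(64 - 3q_S - (47 - 3q_S)/2) - 17q_S = (81/2 - (3/2)q_S)q_S - 17q_S.
Maximising: ∂π_S/∂q_S = 47/2 - 3q_S = 0, giving q_S = 47/6.
Then q_R = (47 - 3·(47/6))/6 = 47/12.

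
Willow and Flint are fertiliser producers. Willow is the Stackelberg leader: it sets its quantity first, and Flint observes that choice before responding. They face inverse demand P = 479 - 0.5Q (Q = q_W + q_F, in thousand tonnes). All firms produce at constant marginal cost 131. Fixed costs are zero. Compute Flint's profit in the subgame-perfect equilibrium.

15138

The follower Flint best-responds to any q_W: π_F = (479 - 0.5Q)q_F - 131q_F.
Setting the follower's marginal profit to zero, 348 - (1/2)q_W - q_F = 0, i.e. q_F = (348 - (1/2)q_W).
The leader anticipates this reaction. Substituting into P = 479 - 0.5Q gives P = 305 - (1/4)q_W, so π_W = (305 - (1/4)q_W)q_W - 131q_W.
Maximising: ∂π_W/∂q_W = 174 - (1/2)q_W = 0, giving q_W = 348.
Then q_F = (348 - (1/2)·348) = 174.
Price P = 479 - (1/2)·522 = 218.
Flint's profit: (218 - 131)·174 = 15138.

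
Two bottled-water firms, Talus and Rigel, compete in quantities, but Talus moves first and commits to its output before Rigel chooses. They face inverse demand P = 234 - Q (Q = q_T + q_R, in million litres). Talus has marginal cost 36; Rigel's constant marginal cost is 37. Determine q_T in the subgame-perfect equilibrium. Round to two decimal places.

99.50

The follower Rigel best-responds to any q_T: π_R = (234 - Q)q_R - 37q_R.
Setting the follower's marginal profit to zero, 197 - q_T - 2q_R = 0, i.e. q_R = (197 - q_T)/2.
The leader anticipates this reaction. Substituting into P = 234 - Q gives P = 271/2 - (1/2)q_T, so π_T = (271/2 - (1/2)q_T)q_T - 36q_T.
Leader FOC: 199/2 - q_T = 0, so q_T = 199/2.
Then q_R = (197 - 199/2)/2 = 195/4.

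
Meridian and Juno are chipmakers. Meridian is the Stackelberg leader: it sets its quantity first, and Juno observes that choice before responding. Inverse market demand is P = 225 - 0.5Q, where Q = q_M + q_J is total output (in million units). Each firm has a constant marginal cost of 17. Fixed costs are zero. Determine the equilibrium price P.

69

The follower Juno best-responds to any q_M: π_J = (225 - 0.5Q)q_J - 17q_J.
Follower FOC: 208 - (1/2)q_M - q_J = 0, so q_J(q_M) = (208 - (1/2)q_M).
Meridian substitutes q_J(q_M) into its own profit: π_M = q_M(225 - (1/2)q_M - (208 - (1/2)q_M)/2) - 17q_M = (121 - (1/4)q_M)q_M - 17q_M.
The leader's first-order condition 104 - (1/2)q_M = 0 yields q_M = 208.
Then q_J = (208 - (1/2)·208) = 104.
Total output Q = 312, so price P = 225 - (1/2)·312 = 69.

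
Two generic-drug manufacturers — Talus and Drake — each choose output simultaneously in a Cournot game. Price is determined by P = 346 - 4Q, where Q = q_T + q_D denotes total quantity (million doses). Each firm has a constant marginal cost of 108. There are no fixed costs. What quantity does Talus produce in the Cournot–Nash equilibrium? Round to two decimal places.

19.83

Each firm earns π_i = (346 - 4Q)q_i - 108q_i.
Setting ∂π_i/∂q_i = 0 with rivals' quantities fixed: 238 - 8q_i - 4q_j = 0.
With identical firms every q_j equals q_i, so q_j = q_i and 238 = 12q_i, giving q_i = 119/6.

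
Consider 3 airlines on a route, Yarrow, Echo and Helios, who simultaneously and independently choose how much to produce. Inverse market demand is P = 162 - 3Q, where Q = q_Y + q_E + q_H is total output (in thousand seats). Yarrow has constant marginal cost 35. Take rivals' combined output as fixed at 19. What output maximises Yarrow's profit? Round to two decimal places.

11.67

With rivals' combined output fixed at 19, Yarrow's profit is π_Y = (162 - 3·19 - 3q_Y)q_Y - (35q_Y) = (105 - 3q_Y)q_Y - (35q_Y).
∂π_Y/∂q_Y = 70 - 6q_Y = 0, so q_Y = 35/3.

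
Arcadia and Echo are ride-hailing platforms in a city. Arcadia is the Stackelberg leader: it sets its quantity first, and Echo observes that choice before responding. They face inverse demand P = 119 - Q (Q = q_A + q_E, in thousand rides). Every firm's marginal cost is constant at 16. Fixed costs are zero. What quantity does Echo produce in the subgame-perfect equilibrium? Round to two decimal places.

25.75

The follower Echo best-responds to any q_A: π_E = (119 - Q)q_E - 16q_E.
∂π_E/∂q_E = 103 - q_A - 2q_E = 0 gives the reaction function q_E = (103 - q_A)/2.
Arcadia substitutes q_E(q_A) into its own profit: π_A = q_A(119 - q_A - (103 - q_A)/2) - 16q_A = (135/2 - (1/2)q_A)q_A - 16q_A.
Maximising: ∂π_A/∂q_A = 103/2 - q_A = 0, giving q_A = 103/2.
Then q_E = (103 - 103/2)/2 = 103/4.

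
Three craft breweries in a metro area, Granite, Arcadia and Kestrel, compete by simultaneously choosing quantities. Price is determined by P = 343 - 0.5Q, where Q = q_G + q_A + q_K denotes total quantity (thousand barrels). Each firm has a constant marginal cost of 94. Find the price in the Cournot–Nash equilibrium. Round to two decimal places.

A representative firm's profit is π_i = q_i(343 - 0.5Q) - 94q_i.
Setting ∂π_i/∂q_i = 0 with rivals' quantities fixed: 249 - q_i - (1/2)·Σ_{j≠i} q_j = 0.
By symmetry each firm produces the same amount; substituting Σ_{j≠i} q_j = 2q_i yields q_i = 249/2.
Total output Q = 747/2, so price P = 343 - (1/2)·(747/2) = 625/4.

156.25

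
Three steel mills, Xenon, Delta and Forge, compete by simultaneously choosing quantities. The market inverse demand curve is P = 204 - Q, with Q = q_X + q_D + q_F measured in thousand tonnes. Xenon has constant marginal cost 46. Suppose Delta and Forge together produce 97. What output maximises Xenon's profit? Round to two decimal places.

With rivals' combined output fixed at 97, Xenon's profit is π_X = (204 - 97 - q_X)q_X - (46q_X) = (107 - q_X)q_X - (46q_X).
∂π_X/∂q_X = 61 - 2q_X = 0, so q_X = 61/2.

30.50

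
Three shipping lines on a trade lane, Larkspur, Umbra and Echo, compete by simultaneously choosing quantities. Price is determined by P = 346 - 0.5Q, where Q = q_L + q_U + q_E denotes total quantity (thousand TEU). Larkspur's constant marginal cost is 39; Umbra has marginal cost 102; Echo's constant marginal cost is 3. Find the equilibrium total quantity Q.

447

Larkspur's profit: π_L = (346 - 0.5Q)q_L - (39q_L). Setting ∂π_L/∂q_L = 0: 307 - q_L - (1/2)(q_U + q_E) = 0.
Umbra's profit: π_U = (346 - 0.5Q)q_U - (102q_U). Setting ∂π_U/∂q_U = 0: 244 - q_U - (1/2)(q_L + q_E) = 0.
Echo's profit: π_E = (346 - 0.5Q)q_E - (3q_E). Setting ∂π_E/∂q_E = 0: 343 - q_E - (1/2)(q_L + q_U) = 0.
Summing all 3 equations gives 894 − 2Q = 0, hence Q = 447.
Back-substituting: q_L = (307 − 447/2)/(1/2) = 167, q_U = (244 − 447/2)/(1/2) = 41, q_E = (343 − 447/2)/(1/2) = 239.
Total output Q = 167 + 41 + 239 = 447.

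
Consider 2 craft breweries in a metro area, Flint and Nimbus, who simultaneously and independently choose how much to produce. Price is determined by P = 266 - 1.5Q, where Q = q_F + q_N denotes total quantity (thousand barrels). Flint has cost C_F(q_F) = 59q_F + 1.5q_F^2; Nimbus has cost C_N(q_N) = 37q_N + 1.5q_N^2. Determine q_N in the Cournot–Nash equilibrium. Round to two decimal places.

Flint's profit: π_F = (266 - 1.5Q)q_F - (59q_F + (3/2)q_F²). Setting ∂π_F/∂q_F = 0: 207 - 6q_F - (3/2)(q_N) = 0.
Nimbus's profit: π_N = (266 - 1.5Q)q_N - (37q_N + (3/2)q_N²). Setting ∂π_N/∂q_N = 0: 229 - 6q_N - (3/2)(q_F) = 0.
Rearranging gives the reaction functions q_F = (207 - (3/2)q_N)/6 and q_N = (229 - (3/2)q_F)/6.
Substituting one into the other gives q_F = 1198/45 and q_N = 1418/45.

31.51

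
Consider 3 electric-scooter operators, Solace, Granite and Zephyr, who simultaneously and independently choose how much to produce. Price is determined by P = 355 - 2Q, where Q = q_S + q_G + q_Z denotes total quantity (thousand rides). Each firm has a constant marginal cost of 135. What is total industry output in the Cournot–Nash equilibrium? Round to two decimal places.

A representative firm's profit is π_i = q_i(355 - 2Q) - 135q_i.
Setting ∂π_i/∂q_i = 0 with rivals' quantities fixed: 220 - 4q_i - 2·Σ_{j≠i} q_j = 0.
By symmetry each firm produces the same amount; substituting Σ_{j≠i} q_j = 2q_i yields q_i = 220/8 = 55/2.
Total output Q = 55/2 + 55/2 + 55/2 = 165/2.

82.50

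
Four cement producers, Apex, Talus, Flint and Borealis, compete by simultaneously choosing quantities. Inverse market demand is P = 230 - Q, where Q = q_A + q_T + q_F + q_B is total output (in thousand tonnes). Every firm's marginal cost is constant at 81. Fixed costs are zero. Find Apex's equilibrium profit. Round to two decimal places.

888.04

A representative firm's profit is π_i = q_i(230 - Q) - 81q_i.
First-order condition (treating rivals' output as given): 149 - 2q_i - Σ_{j≠i} q_j = 0.
By symmetry each firm produces the same amount; substituting Σ_{j≠i} q_j = 3q_i yields q_i = 149/5.
Price P = 230 - 596/5 = 554/5.
Apex's profit: (554/5 - 81)·(149/5) = 888.0400.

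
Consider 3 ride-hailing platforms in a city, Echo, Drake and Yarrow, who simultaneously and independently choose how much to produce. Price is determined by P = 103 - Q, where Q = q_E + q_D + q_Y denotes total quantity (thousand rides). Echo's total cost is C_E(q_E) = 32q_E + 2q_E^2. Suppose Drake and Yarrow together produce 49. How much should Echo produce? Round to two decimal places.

With rivals' combined output fixed at 49, Echo's profit is π_E = (103 - 49 - q_E)q_E - (32q_E + 2q_E²) = (54 - q_E)q_E - (32q_E + 2q_E²).
∂π_E/∂q_E = 22 - 6q_E = 0, so q_E = 11/3.

3.67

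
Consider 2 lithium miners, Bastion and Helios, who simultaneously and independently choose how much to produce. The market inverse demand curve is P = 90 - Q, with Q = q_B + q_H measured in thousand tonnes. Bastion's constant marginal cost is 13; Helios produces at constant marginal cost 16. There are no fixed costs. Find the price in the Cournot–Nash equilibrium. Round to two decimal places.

39.67

Bastion's profit: π_B = (90 - Q)q_B - (13q_B). Setting ∂π_B/∂q_B = 0: 77 - 2q_B - (q_H) = 0.
Helios's first-order condition: 74 - 2q_H - (q_B) = 0.
Rearranging gives the reaction functions q_B = (77 - q_H)/2 and q_H = (74 - q_B)/2.
Substituting one into the other gives q_B = 80/3 and q_H = 71/3.
Total output Q = 151/3, so price P = 90 - 151/3 = 119/3.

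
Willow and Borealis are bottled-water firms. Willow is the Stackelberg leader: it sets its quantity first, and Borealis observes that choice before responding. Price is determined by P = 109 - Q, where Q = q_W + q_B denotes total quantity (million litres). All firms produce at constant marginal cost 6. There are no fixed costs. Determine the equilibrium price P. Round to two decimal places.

Solve by backward induction. Given q_W, the follower Borealis maximises π_B = (109 - q_W - q_B)q_B - 6q_B.
∂π_B/∂q_B = 103 - q_W - 2q_B = 0 gives the reaction function q_B = (103 - q_W)/2.
Willow substitutes q_B(q_W) into its own profit: π_W = q_W(109 - q_W - (103 - q_W)/2) - 6q_W = (115/2 - (1/2)q_W)q_W - 6q_W.
Maximising: ∂π_W/∂q_W = 103/2 - q_W = 0, giving q_W = 103/2.
Then q_B = (103 - 103/2)/2 = 103/4.
Total output Q = 309/4, so price P = 109 - 309/4 = 127/4.

31.75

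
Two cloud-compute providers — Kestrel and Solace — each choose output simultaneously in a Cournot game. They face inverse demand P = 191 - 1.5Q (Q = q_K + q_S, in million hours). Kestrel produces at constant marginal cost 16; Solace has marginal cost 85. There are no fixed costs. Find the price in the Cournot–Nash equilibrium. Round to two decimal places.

97.33

Kestrel's profit: π_K = (191 - 1.5Q)q_K - (16q_K). Setting ∂π_K/∂q_K = 0: 175 - 3q_K - (3/2)(q_S) = 0.
Solace's first-order condition: 106 - 3q_S - (3/2)(q_K) = 0.
Rearranging gives the reaction functions q_K = (175 - (3/2)q_S)/3 and q_S = (106 - (3/2)q_K)/3.
Solving the pair: q_K = 488/9, q_S = 74/9.
Total output Q = 562/9, so price P = 191 - (3/2)·(562/9) = 292/3.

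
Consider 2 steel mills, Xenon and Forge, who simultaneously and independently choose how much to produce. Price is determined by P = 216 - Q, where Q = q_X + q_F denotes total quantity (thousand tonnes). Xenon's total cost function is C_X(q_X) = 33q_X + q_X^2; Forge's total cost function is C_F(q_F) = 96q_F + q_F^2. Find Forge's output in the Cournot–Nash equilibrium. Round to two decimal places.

Xenon's profit: π_X = (216 - Q)q_X - (33q_X + q_X²). Setting ∂π_X/∂q_X = 0: 183 - 4q_X - (q_F) = 0.
Forge's profit: π_F = (216 - Q)q_F - (96q_F + q_F²). Setting ∂π_F/∂q_F = 0: 120 - 4q_F - (q_X) = 0.
Rearranging gives the reaction functions q_X = (183 - q_F)/4 and q_F = (120 - q_X)/4.
Solving the pair: q_X = 204/5, q_F = 99/5.

19.80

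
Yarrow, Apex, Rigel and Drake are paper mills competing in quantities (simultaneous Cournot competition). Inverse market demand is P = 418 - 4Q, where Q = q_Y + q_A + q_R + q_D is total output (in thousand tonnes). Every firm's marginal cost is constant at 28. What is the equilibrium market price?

106

Each firm earns π_i = (418 - 4Q)q_i - 28q_i.
Setting ∂π_i/∂q_i = 0 with rivals' quantities fixed: 390 - 8q_i - 4·Σ_{j≠i} q_j = 0.
With identical firms every q_j equals q_i, so Σ_{j≠i} q_j = 3q_i and 390 = 20q_i, giving q_i = 39/2.
Total output Q = 78, so price P = 418 - 4·78 = 106.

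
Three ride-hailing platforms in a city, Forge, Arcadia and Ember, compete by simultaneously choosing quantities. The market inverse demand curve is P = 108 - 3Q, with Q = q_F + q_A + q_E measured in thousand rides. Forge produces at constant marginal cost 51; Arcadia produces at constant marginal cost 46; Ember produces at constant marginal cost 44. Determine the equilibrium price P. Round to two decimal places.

62.25

Forge's profit: π_F = (108 - 3Q)q_F - (51q_F). Setting ∂π_F/∂q_F = 0: 57 - 6q_F - 3(q_A + q_E) = 0.
Arcadia's first-order condition: 62 - 6q_A - 3(q_F + q_E) = 0.
Ember's first-order condition: 64 - 6q_E - 3(q_F + q_A) = 0.
Adding the 3 conditions: 183 − 6Q − 6Q = 0, i.e. Q = 61/4.
Back-substituting: q_F = (57 − 183/4)/3 = 15/4, q_A = (62 − 183/4)/3 = 65/12, q_E = (64 − 183/4)/3 = 73/12.
Total output Q = 61/4, so price P = 108 - 3·(61/4) = 249/4.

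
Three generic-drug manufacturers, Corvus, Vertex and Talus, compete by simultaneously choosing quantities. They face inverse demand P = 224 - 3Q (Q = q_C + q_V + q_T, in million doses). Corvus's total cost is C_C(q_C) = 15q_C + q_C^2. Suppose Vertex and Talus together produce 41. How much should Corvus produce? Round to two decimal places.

10.75

With rivals' combined output fixed at 41, Corvus's profit is π_C = (224 - 3·41 - 3q_C)q_C - (15q_C + q_C²) = (101 - 3q_C)q_C - (15q_C + q_C²).
∂π_C/∂q_C = 86 - 8q_C = 0, so q_C = 43/4.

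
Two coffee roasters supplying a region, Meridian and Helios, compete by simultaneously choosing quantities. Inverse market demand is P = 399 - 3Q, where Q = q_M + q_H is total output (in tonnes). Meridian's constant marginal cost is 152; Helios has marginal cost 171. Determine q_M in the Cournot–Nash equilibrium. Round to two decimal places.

29.56

Meridian's profit: π_M = (399 - 3Q)q_M - (152q_M). Setting ∂π_M/∂q_M = 0: 247 - 6q_M - 3(q_H) = 0.
Helios's first-order condition: 228 - 6q_H - 3(q_M) = 0.
So q_M = (247 - 3q_H)/6 and q_H = (228 - 3q_M)/6.
Solving the pair: q_M = 266/9, q_H = 209/9.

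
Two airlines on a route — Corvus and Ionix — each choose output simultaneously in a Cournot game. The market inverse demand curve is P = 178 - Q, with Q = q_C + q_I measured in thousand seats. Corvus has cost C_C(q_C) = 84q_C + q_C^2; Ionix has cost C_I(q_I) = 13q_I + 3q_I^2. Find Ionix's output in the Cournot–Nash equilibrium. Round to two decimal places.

18.26

Corvus's profit: π_C = (178 - Q)q_C - (84q_C + q_C²). Setting ∂π_C/∂q_C = 0: 94 - 4q_C - (q_I) = 0.
Ionix's first-order condition: 165 - 8q_I - (q_C) = 0.
Best responses: q_C = (94 - q_I)/4, q_I = (165 - q_C)/8.
Solving the pair: q_C = 587/31, q_I = 566/31.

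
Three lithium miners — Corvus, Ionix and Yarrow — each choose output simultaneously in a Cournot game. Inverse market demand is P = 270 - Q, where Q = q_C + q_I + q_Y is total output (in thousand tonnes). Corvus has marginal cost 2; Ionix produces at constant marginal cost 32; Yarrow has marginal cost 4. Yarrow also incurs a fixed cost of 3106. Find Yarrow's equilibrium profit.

Corvus's profit: π_C = (270 - Q)q_C - (2q_C). Setting ∂π_C/∂q_C = 0: 268 - 2q_C - (q_I + q_Y) = 0.
Ionix's first-order condition: 238 - 2q_I - (q_C + q_Y) = 0.
Yarrow's first-order condition: 266 - 2q_Y - (q_C + q_I) = 0.
Summing all 3 equations gives 772 − 4Q = 0, hence Q = 193.
Back-substituting: q_C = (268 − 193) = 75, q_I = (238 − 193) = 45, q_Y = (266 − 193) = 73.
Price P = 270 - 193 = 77.
Yarrow's profit: (77 - 4)·73 - 3106 = 2223.

2223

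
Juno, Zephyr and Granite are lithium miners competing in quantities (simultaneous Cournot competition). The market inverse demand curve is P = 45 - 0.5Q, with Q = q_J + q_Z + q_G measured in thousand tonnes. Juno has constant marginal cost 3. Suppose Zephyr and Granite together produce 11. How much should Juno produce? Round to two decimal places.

36.50

With rivals' combined output fixed at 11, Juno's profit is π_J = (45 - (1/2)·11 - (1/2)q_J)q_J - (3q_J) = (79/2 - (1/2)q_J)q_J - (3q_J).
∂π_J/∂q_J = 73/2 - q_J = 0, so q_J = 73/2.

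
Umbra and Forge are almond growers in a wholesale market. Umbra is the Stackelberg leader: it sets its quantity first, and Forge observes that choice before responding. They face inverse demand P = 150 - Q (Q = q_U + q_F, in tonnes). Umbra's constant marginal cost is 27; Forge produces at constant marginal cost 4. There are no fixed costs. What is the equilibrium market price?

52

Solve by backward induction. Given q_U, the follower Forge maximises π_F = (150 - q_U - q_F)q_F - 4q_F.
∂π_F/∂q_F = 146 - q_U - 2q_F = 0 gives the reaction function q_F = (146 - q_U)/2.
The leader anticipates this reaction. Substituting into P = 150 - Q gives P = 77 - (1/2)q_U, so π_U = (77 - (1/2)q_U)q_U - 27q_U.
Leader FOC: 50 - q_U = 0, so q_U = 50.
Then q_F = (146 - 50)/2 = 48.
Total output Q = 98, so price P = 150 - 98 = 52.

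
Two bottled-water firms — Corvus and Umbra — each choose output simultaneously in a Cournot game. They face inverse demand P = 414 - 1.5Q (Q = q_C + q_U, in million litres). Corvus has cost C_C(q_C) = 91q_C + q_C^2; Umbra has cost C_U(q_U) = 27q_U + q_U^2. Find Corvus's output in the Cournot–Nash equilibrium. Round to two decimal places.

45.47

Corvus's profit: π_C = (414 - 1.5Q)q_C - (91q_C + q_C²). Setting ∂π_C/∂q_C = 0: 323 - 5q_C - (3/2)(q_U) = 0.
Umbra's first-order condition: 387 - 5q_U - (3/2)(q_C) = 0.
So q_C = (323 - (3/2)q_U)/5 and q_U = (387 - (3/2)q_C)/5.
Solving the pair: q_C = 45.4725, q_U = 63.7582.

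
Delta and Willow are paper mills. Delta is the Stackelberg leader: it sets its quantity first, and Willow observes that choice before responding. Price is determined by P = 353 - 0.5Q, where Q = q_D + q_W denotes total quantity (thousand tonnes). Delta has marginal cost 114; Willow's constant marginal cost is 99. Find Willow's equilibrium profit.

10082

The follower Willow best-responds to any q_D: π_W = (353 - 0.5Q)q_W - 99q_W.
∂π_W/∂q_W = 254 - (1/2)q_D - q_W = 0 gives the reaction function q_W = (254 - (1/2)q_D).
Delta substitutes q_W(q_D) into its own profit: π_D = q_D(353 - (1/2)q_D - (254 - (1/2)q_D)/2) - 114q_D = (226 - (1/4)q_D)q_D - 114q_D.
Leader FOC: 112 - (1/2)q_D = 0, so q_D = 224.
Then q_W = (254 - (1/2)·224) = 142.
Price P = 353 - (1/2)·366 = 170.
Willow's profit: (170 - 99)·142 = 10082.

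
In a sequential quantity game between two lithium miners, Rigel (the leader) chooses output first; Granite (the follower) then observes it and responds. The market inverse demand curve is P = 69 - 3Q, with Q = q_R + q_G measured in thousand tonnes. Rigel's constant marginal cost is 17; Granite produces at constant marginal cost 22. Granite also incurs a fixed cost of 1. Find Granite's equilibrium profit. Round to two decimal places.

Solve by backward induction. Given q_R, the follower Granite maximises π_G = (69 - 3q_R - 3q_G)q_G - 22q_G.
Setting the follower's marginal profit to zero, 47 - 3q_R - 6q_G = 0, i.e. q_G = (47 - 3q_R)/6.
Rigel substitutes q_G(q_R) into its own profit: π_R = q_R(69 - 3q_R - (47 - 3q_R)/2) - 17q_R = (91/2 - (3/2)q_R)q_R - 17q_R.
Maximising: ∂π_R/∂q_R = 57/2 - 3q_R = 0, giving q_R = 19/2.
Then q_G = (47 - 3·(19/2))/6 = 37/12.
Price P = 69 - 3·(151/12) = 125/4.
Granite's profit: (125/4 - 22)·(37/12) - 1 = 1321/48.

27.52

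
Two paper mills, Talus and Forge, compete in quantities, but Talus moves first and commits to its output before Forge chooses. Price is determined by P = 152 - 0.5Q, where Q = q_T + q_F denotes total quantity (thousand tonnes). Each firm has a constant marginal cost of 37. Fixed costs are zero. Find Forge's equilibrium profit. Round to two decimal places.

1653.13

Solve by backward induction. Given q_T, the follower Forge maximises π_F = (152 - (1/2)q_T - (1/2)q_F)q_F - 37q_F.
∂π_F/∂q_F = 115 - (1/2)q_T - q_F = 0 gives the reaction function q_F = (115 - (1/2)q_T).
Talus substitutes q_F(q_T) into its own profit: π_T = q_T(152 - (1/2)q_T - (115 - (1/2)q_T)/2) - 37q_T = (189/2 - (1/4)q_T)q_T - 37q_T.
Leader FOC: 115/2 - (1/2)q_T = 0, so q_T = 115.
Then q_F = (115 - (1/2)·115) = 115/2.
Price P = 152 - (1/2)·(345/2) = 263/4.
Forge's profit: (263/4 - 37)·(115/2) = 1653.1250.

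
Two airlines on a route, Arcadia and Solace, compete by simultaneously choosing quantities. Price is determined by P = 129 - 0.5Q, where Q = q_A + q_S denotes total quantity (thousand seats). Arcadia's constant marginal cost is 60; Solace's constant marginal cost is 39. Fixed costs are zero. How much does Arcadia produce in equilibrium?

32

Arcadia's profit: π_A = (129 - 0.5Q)q_A - (60q_A). Setting ∂π_A/∂q_A = 0: 69 - q_A - (1/2)(q_S) = 0.
Solace's profit: π_S = (129 - 0.5Q)q_S - (39q_S). Setting ∂π_S/∂q_S = 0: 90 - q_S - (1/2)(q_A) = 0.
Best responses: q_A = (69 - (1/2)q_S), q_S = (90 - (1/2)q_A).
Solving the pair: q_A = 32, q_S = 74.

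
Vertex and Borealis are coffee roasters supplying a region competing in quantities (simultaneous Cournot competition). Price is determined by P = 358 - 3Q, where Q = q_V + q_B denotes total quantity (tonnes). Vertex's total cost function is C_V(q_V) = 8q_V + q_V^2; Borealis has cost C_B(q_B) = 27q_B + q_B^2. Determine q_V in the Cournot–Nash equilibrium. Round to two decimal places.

32.85

Vertex's profit: π_V = (358 - 3Q)q_V - (8q_V + q_V²). Setting ∂π_V/∂q_V = 0: 350 - 8q_V - 3(q_B) = 0.
Borealis's profit: π_B = (358 - 3Q)q_B - (27q_B + q_B²). Setting ∂π_B/∂q_B = 0: 331 - 8q_B - 3(q_V) = 0.
Rearranging gives the reaction functions q_V = (350 - 3q_B)/8 and q_B = (331 - 3q_V)/8.
Solving the pair: q_V = 1807/55, q_B = 1598/55.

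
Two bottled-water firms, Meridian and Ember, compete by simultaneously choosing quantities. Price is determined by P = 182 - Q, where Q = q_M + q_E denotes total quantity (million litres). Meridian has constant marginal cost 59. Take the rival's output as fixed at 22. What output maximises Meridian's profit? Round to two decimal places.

50.50

With the rival's output fixed at 22, Meridian's profit is π_M = (182 - 22 - q_M)q_M - (59q_M) = (160 - q_M)q_M - (59q_M).
∂π_M/∂q_M = 101 - 2q_M = 0, so q_M = 101/2.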